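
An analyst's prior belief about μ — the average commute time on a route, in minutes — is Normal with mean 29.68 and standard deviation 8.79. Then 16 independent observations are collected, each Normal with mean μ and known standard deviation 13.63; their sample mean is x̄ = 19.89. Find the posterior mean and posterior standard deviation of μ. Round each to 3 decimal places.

Prior precision 1/τ₀² = 1/8.79² = 0.0129426; data precision n/σ² = 16/13.63² = 0.0861248.
Posterior precision = 0.0129426 + 0.0861248 = 0.0990674, giving posterior SD = 1/√0.0990674 = 3.177.
Posterior mean = (0.0129426·29.68 + 0.0861248·19.89) / 0.0990674 = 21.169.

Posterior mean ≈ 21.169; posterior SD ≈ 3.177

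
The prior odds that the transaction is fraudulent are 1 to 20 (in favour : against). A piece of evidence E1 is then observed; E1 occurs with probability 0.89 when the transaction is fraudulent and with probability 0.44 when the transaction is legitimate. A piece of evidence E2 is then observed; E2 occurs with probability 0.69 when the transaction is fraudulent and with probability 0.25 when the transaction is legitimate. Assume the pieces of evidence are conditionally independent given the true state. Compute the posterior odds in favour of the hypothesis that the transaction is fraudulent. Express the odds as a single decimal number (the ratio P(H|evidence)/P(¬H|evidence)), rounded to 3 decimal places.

Prior odds = 1/20 = 0.050000. In log-odds, ln(0.050000) = -2.9957.
Add log likelihood ratios: ln(2.0227) + ln(2.7600) = 1.7197.
Posterior log-odds = -1.2761, so posterior odds = exp(-1.2761) = 0.27914.

Posterior odds ≈ 0.279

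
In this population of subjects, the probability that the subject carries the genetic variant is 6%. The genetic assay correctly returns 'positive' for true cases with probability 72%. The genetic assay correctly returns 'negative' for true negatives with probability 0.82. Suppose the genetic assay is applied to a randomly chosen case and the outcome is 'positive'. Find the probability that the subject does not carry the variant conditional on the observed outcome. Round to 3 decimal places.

P(¬H | E) ≈ 0.797

Write H for 'the subject carries the genetic variant'. Prior odds H:¬H = 0.06/0.94 = 0.063830. For the 'positive' outcome, the likelihood ratio is 0.72/0.18 = 4.0000.
Posterior odds = 0.063830 × 4.0000 = 0.25532, so P(H|E) = 0.25532/(1+0.25532) = 0.203. Then P(¬H|E) = 1 − 0.203 = 0.797.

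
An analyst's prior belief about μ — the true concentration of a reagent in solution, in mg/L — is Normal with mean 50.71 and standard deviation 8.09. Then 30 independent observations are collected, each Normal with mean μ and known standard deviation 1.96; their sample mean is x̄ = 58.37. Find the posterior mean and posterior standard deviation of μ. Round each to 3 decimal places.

Posterior mean ≈ 58.355; posterior SD ≈ 0.357

With known σ, the Normal prior is conjugate. Weight on the data is w = (n/σ²)/(n/σ² + 1/τ₀²) = 7.80925/(7.80925+0.0152793) = 0.99805.
Posterior mean = w·x̄ + (1−w)·μ₀ = 0.99805·58.37 + 0.0019527·50.71 = 58.355. Posterior variance = 1/(7.80925+0.0152793) = 0.127803, so SD = 0.357.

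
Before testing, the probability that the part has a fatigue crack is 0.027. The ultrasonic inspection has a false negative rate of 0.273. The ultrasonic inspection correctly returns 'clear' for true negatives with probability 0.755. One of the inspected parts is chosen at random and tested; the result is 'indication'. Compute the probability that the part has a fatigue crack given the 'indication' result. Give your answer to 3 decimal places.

P(H | E) ≈ 0.076

Write H for 'the part has a fatigue crack'. Prior odds H:¬H = 0.027/0.973 = 0.027749. For the 'indication' outcome, the likelihood ratio is 0.727/0.245 = 2.9673.
Posterior odds = 0.027749 × 2.9673 = 0.082342, so P(H|E) = 0.082342/(1+0.082342) = 0.076.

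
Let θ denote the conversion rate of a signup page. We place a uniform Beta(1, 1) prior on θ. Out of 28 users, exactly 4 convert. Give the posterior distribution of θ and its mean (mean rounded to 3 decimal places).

Posterior: Beta(5, 25); mean ≈ 0.167

Observing 4 successes and 24 failures updates Beta(1, 1) by adding the success and failure counts to the two shape parameters: α = 1+4 = 5, β = 1+24 = 25.
Posterior mean = α/(α+β) = 5/30 = 0.167.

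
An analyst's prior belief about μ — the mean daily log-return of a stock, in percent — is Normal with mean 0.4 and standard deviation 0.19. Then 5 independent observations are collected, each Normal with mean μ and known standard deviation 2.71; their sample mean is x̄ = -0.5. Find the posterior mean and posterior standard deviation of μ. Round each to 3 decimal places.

Posterior mean ≈ 0.378; posterior SD ≈ 0.188

Prior precision 1/τ₀² = 1/0.19² = 27.7008; data precision n/σ² = 5/2.71² = 0.680819.
Posterior precision = 27.7008 + 0.680819 = 28.3816, giving posterior SD = 1/√28.3816 = 0.188.
Posterior mean = (27.7008·0.4 + 0.680819·-0.5) / 28.3816 = 0.378.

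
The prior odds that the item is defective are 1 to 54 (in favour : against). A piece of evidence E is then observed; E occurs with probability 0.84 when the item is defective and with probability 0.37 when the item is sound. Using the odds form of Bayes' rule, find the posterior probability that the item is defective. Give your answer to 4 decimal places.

Posterior probability ≈ 0.0403

Prior odds = 1/54 = 0.018519.
Likelihood ratio for E = 0.84/0.37 = 2.2703.
Posterior odds = prior odds × LR = 0.042042.
Posterior probability = odds/(1+odds) = 0.042042/1.0420 = 0.0403.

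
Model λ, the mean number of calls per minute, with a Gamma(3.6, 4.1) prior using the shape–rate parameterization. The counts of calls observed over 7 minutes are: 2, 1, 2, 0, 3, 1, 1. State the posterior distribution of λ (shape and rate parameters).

The Poisson likelihood adds the total count to the shape and the number of exposure periods to the rate. Here ∑xᵢ = 10 and n = 7, so shape 3.6→13.6 and rate 4.1→11.1.

Posterior: Gamma(shape=13.6, rate=11.1)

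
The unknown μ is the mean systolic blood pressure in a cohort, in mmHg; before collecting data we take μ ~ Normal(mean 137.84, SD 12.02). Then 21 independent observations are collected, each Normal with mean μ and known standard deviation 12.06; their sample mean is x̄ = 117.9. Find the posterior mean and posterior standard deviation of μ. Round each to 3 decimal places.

Posterior mean ≈ 118.812; posterior SD ≈ 2.571

With known σ, the Normal prior is conjugate. Weight on the data is w = (n/σ²)/(n/σ² + 1/τ₀²) = 0.144386/(0.144386+0.00692135) = 0.95426.
Posterior mean = w·x̄ + (1−w)·μ₀ = 0.95426·117.9 + 0.045744·137.84 = 118.812. Posterior variance = 1/(0.144386+0.00692135) = 6.60907, so SD = 2.571.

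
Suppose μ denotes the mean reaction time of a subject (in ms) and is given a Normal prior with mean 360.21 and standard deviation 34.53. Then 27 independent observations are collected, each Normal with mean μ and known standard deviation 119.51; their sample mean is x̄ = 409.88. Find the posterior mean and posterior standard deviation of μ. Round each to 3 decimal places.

Posterior mean ≈ 394.616; posterior SD ≈ 19.142

Prior precision 1/τ₀² = 1/34.53² = 0.00083870; data precision n/σ² = 27/119.51² = 0.00189041.
Posterior precision = 0.00083870 + 0.00189041 = 0.00272911, giving posterior SD = 1/√0.00272911 = 19.142.
Posterior mean = (0.00083870·360.21 + 0.00189041·409.88) / 0.00272911 = 394.616.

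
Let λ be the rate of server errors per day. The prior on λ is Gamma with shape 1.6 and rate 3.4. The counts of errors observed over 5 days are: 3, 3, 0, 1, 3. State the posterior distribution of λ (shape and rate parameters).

Posterior: Gamma(shape=11.6, rate=8.4)

The Poisson likelihood adds the total count to the shape and the number of exposure periods to the rate. Here ∑xᵢ = 10 and n = 5, so shape 1.6→11.6 and rate 3.4→8.4.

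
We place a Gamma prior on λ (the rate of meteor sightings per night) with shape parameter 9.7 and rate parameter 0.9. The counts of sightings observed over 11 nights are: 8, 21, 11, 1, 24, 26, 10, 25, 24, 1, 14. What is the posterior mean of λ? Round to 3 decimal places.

Posterior mean ≈ 14.681

Total count ∑xᵢ = 165 over n = 11 nights.
Gamma is conjugate to the Poisson likelihood: posterior is Gamma(shape = 9.7+165 = 174.7, rate = 0.9+11 = 11.9).
Posterior mean = shape/rate = 174.7/11.9 = 14.681.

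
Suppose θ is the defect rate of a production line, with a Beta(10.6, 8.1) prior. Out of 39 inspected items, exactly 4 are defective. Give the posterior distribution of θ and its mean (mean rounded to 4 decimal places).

Observing 4 successes and 35 failures updates Beta(10.6, 8.1) by adding the success and failure counts to the two shape parameters: α = 10.6+4 = 14.6, β = 8.1+35 = 43.1.
Posterior mean = α/(α+β) = 14.6/57.7 = 0.2530.

Posterior: Beta(14.6, 43.1); mean ≈ 0.2530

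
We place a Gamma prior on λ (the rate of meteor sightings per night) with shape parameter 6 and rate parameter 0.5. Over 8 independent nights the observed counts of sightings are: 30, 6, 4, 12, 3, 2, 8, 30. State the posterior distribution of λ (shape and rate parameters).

The Poisson likelihood adds the total count to the shape and the number of exposure periods to the rate. Here ∑xᵢ = 95 and n = 8, so shape 6→101 and rate 0.5→8.5.

Posterior: Gamma(shape=101, rate=8.5)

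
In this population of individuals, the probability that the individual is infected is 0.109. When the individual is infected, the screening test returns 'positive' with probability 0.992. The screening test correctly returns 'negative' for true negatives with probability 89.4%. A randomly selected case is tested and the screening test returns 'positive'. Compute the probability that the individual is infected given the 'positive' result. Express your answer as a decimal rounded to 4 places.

P(H | E) ≈ 0.5338

Write H for 'the individual is infected'. Prior odds H:¬H = 0.109/0.891 = 0.12233. For the 'positive' outcome, the likelihood ratio is 0.992/0.106 = 9.3585.
Posterior odds = 0.12233 × 9.3585 = 1.1449, so P(H|E) = 1.1449/(1+1.1449) = 0.5338.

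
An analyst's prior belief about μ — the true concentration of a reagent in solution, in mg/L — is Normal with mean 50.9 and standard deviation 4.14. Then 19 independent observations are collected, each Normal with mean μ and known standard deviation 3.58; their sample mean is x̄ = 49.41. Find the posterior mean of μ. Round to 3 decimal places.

Posterior mean ≈ 49.466

With known σ, the Normal prior is conjugate. Weight on the data is w = (n/σ²)/(n/σ² + 1/τ₀²) = 1.48248/(1.48248+0.0583444) = 0.96213.
Posterior mean = w·x̄ + (1−w)·μ₀ = 0.96213·49.41 + 0.037866·50.9 = 49.466.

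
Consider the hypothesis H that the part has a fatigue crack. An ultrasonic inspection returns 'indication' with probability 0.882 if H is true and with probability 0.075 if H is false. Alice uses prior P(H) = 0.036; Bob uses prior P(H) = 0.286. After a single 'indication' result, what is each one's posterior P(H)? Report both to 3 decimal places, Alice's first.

P('+'|H) = 0.882, P('+'|¬H) = 0.075.
Alice: numerator 0.882·0.036 = 0.031752; evidence = 0.031752+0.075·0.964 = 0.10405; posterior = 0.305.
Bob: numerator 0.882·0.286 = 0.25225; evidence = 0.25225+0.075·0.714 = 0.30580; posterior = 0.825.

Alice: 0.305; Bob: 0.825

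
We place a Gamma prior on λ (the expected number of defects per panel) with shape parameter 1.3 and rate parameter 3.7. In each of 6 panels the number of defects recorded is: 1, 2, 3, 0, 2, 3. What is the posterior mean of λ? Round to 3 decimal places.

Total count ∑xᵢ = 11 over n = 6 panels.
Gamma is conjugate to the Poisson likelihood: posterior is Gamma(shape = 1.3+11 = 12.3, rate = 3.7+6 = 9.7).
Posterior mean = shape/rate = 12.3/9.7 = 1.268.

Posterior mean ≈ 1.268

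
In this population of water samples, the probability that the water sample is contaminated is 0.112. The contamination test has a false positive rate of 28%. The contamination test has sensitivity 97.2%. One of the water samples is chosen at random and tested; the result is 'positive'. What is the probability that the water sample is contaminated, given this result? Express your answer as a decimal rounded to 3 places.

P(H | E) ≈ 0.305

Let H be the event that the water sample is contaminated. P(H) = 0.112, so P(¬H) = 0.888. With E the 'positive' result, P(E|H) = 0.972 and P(E|¬H) = 0.28.
P(E) = 0.972·0.112 + 0.28·0.888 = 0.10886 + 0.24864 = 0.35750.
By Bayes' theorem, P(H|E) = 0.10886 / 0.35750 = 0.305.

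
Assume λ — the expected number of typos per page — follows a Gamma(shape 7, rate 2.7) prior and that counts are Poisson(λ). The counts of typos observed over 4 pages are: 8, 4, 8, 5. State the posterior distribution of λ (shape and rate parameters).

The Poisson likelihood adds the total count to the shape and the number of exposure periods to the rate. Here ∑xᵢ = 25 and n = 4, so shape 7→32 and rate 2.7→6.7.

Posterior: Gamma(shape=32, rate=6.7)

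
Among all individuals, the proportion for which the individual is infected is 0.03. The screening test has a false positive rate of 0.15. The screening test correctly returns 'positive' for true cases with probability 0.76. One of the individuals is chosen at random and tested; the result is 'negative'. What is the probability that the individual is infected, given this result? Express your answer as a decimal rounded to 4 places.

Let H be the event that the individual is infected. P(H) = 0.03, so P(¬H) = 0.97. With E the 'negative' result, P(E|H) = 0.24 and P(E|¬H) = 0.85.
P(E) = 0.24·0.03 + 0.85·0.97 = 0.0072000 + 0.82450 = 0.83170.
By Bayes' theorem, P(H|E) = 0.0072000 / 0.83170 = 0.0087.

P(H | E) ≈ 0.0087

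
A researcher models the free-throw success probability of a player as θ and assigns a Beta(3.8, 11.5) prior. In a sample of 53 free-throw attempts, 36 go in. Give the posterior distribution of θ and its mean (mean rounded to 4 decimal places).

The binomial likelihood is conjugate to the Beta prior: with 36 successes and 17 failures, the posterior is Beta(3.8+36, 11.5+17) = Beta(39.8, 28.5).
Posterior mean = α/(α+β) = 39.8/68.3 = 0.5827.

Posterior: Beta(39.8, 28.5); mean ≈ 0.5827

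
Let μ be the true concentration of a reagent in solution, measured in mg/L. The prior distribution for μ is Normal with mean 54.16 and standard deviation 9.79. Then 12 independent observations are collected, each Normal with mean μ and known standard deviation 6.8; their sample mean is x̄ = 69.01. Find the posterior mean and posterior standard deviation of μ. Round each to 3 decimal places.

Posterior mean ≈ 68.436; posterior SD ≈ 1.925

Prior precision 1/τ₀² = 1/9.79² = 0.0104336; data precision n/σ² = 12/6.8² = 0.259516.
Posterior precision = 0.0104336 + 0.259516 = 0.269949, giving posterior SD = 1/√0.269949 = 1.925.
Posterior mean = (0.0104336·54.16 + 0.259516·69.01) / 0.269949 = 68.436.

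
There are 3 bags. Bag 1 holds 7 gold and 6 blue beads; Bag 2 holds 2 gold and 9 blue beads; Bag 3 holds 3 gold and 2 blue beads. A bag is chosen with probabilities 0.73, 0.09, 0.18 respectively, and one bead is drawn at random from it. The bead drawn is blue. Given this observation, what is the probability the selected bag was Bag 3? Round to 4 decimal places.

P(blue|Bag 1) = 0.4615; P(blue|Bag 2) = 0.8182; P(blue|Bag 3) = 0.4.
Prior × likelihood for each source: 0.73·0.4615=0.3369, 0.09·0.8182=0.07364, 0.18·0.4=0.07200. Summing gives P(blue) = 0.48256.
P(Bag 3 | blue) = 0.07200 / 0.48256 = 0.1492.

Posterior probability ≈ 0.1492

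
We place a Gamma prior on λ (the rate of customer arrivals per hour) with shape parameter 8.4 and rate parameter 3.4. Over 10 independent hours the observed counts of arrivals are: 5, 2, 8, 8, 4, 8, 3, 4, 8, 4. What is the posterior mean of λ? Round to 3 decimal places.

Total count ∑xᵢ = 54 over n = 10 hours.
Gamma is conjugate to the Poisson likelihood: posterior is Gamma(shape = 8.4+54 = 62.4, rate = 3.4+10 = 13.4).
E[λ | data] = 62.4/13.4 = 4.657.

Posterior mean ≈ 4.657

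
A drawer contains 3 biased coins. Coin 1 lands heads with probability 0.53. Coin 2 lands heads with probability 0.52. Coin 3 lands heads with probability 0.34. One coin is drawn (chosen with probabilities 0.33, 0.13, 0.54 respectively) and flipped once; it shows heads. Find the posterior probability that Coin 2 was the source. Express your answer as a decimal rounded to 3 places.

Posterior probability ≈ 0.159

Tabulate prior·likelihood by source: [1] prior 0.33, lik 0.53, product 0.1749; [2] prior 0.13, lik 0.52, product 0.06760; [3] prior 0.54, lik 0.34, product 0.1836.
Normalizing constant = 0.42610; the posterior for Coin 2 is its product over the sum, 0.06760/0.42610 = 0.159.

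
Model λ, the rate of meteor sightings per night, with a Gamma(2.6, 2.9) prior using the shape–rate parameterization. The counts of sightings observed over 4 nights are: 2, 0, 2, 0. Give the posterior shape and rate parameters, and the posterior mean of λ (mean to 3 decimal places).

Total count ∑xᵢ = 4 over n = 4 nights.
Gamma is conjugate to the Poisson likelihood: posterior is Gamma(shape = 2.6+4 = 6.6, rate = 2.9+4 = 6.9).
E[λ | data] = 6.6/6.9 = 0.957.

Posterior: Gamma(shape=6.6, rate=6.9); mean ≈ 0.957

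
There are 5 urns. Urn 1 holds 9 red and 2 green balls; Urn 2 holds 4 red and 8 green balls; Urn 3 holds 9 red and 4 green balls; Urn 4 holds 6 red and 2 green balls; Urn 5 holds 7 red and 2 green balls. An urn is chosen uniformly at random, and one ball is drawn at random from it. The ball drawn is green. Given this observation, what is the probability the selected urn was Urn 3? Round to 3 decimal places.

Posterior probability ≈ 0.189

Tabulate prior·likelihood by source: [1] prior 0.2, lik 0.1818, product 0.03636; [2] prior 0.2, lik 0.6667, product 0.1333; [3] prior 0.2, lik 0.3077, product 0.06154; [4] prior 0.2, lik 0.25, product 0.05000; [5] prior 0.2, lik 0.2222, product 0.04444.
Normalizing constant = 0.32568; the posterior for Urn 3 is its product over the sum, 0.06154/0.32568 = 0.189.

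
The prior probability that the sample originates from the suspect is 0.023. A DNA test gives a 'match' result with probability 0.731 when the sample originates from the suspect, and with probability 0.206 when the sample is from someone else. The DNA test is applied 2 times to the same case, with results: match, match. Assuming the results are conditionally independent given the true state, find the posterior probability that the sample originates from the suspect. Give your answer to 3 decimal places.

Posterior P(H) ≈ 0.229

Let H be the event that the sample originates from the suspect; start with P(H) = 0.023. P('match'|H) = 0.731, P('match'|¬H) = 0.206.
Update on result 1 ('match'): P(H) ← 0.731·0.0230 / (0.731·0.0230 + 0.206·0.9770) = 0.016813/0.21807 = 0.0771.
Update on result 2 ('match'): P(H) ← 0.731·0.0771 / (0.731·0.0771 + 0.206·0.9229) = 0.056358/0.24648 = 0.2287.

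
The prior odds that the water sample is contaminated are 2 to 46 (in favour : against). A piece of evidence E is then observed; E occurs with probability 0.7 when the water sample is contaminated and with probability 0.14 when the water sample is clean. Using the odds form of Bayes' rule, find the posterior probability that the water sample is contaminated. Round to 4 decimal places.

Prior odds = 2/46 = 0.043478. In log-odds, ln(0.043478) = -3.1355.
Add log likelihood ratio: ln(5.0000) = 1.6094.
Posterior log-odds = -1.5261, so posterior odds = exp(-1.5261) = 0.21739. Converting, P(H|E) = 0.21739/1.2174 = 0.1786.

Posterior probability ≈ 0.1786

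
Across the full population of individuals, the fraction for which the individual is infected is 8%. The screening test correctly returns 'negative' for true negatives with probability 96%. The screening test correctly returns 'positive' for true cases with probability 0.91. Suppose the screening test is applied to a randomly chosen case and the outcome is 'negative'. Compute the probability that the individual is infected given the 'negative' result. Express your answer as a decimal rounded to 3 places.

Write H for 'the individual is infected'. Prior odds H:¬H = 0.08/0.92 = 0.086957. For the 'negative' outcome, the likelihood ratio is 0.09/0.96 = 0.093750.
Posterior odds = 0.086957 × 0.093750 = 0.0081522, so P(H|E) = 0.0081522/(1+0.0081522) = 0.008.

P(H | E) ≈ 0.008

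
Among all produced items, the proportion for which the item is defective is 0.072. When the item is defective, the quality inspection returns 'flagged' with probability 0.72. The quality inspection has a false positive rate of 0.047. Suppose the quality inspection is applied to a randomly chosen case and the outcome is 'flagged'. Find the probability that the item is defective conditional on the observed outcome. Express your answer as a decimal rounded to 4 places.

Let H be the event that the item is defective. P(H) = 0.072, so P(¬H) = 0.928. With E the 'flagged' result, P(E|H) = 0.72 and P(E|¬H) = 0.047.
P(E) = 0.72·0.072 + 0.047·0.928 = 0.051840 + 0.043616 = 0.095456.
By Bayes' theorem, P(H|E) = 0.051840 / 0.095456 = 0.5431.

P(H | E) ≈ 0.5431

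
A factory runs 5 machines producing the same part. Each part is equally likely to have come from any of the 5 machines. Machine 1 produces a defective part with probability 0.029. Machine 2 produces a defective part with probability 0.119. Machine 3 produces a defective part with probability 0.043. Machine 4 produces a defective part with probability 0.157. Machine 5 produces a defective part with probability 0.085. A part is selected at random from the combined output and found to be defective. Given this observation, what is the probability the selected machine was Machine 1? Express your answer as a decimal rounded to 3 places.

Posterior probability ≈ 0.067

Tabulate prior·likelihood by source: [1] prior 0.2, lik 0.029, product 0.005800; [2] prior 0.2, lik 0.119, product 0.02380; [3] prior 0.2, lik 0.043, product 0.008600; [4] prior 0.2, lik 0.157, product 0.03140; [5] prior 0.2, lik 0.085, product 0.01700.
Normalizing constant = 0.086600; the posterior for Machine 1 is its product over the sum, 0.005800/0.086600 = 0.067.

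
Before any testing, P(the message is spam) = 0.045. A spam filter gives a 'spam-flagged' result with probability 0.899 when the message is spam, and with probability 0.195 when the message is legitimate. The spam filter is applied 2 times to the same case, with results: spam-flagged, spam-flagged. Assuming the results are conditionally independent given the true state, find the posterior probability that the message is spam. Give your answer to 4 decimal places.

With H the event that the message is spam, the joint likelihood of the observed sequence is P(data|H) = 0.899·0.899 = 0.80820 and P(data|¬H) = 0.195·0.195 = 0.038025.
Bayes: P(H|data) = 0.045·0.80820 / (0.045·0.80820 + 0.955·0.038025) = 0.036369/0.072683 = 0.5004.

Posterior P(H) ≈ 0.5004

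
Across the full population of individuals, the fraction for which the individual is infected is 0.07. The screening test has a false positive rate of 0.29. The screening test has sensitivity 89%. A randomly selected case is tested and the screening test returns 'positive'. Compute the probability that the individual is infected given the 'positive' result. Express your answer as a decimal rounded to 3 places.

P(H | E) ≈ 0.188

Write H for 'the individual is infected'. Prior odds H:¬H = 0.07/0.93 = 0.075269. For the 'positive' outcome, the likelihood ratio is 0.89/0.29 = 3.0690.
Posterior odds = 0.075269 × 3.0690 = 0.23100, so P(H|E) = 0.23100/(1+0.23100) = 0.188.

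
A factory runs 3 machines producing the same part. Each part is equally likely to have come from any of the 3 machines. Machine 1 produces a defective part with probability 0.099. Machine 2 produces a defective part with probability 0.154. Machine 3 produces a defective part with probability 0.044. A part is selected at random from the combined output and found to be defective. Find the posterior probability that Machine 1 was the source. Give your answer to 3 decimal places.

Posterior probability ≈ 0.333

Tabulate prior·likelihood by source: [1] prior 0.333333, lik 0.099, product 0.03300; [2] prior 0.333333, lik 0.154, product 0.05133; [3] prior 0.333333, lik 0.044, product 0.01467.
Normalizing constant = 0.099000; the posterior for Machine 1 is its product over the sum, 0.03300/0.099000 = 0.333.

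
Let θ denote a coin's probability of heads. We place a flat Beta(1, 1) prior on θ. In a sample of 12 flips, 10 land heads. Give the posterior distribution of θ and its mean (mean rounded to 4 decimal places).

Observing 10 successes and 2 failures updates Beta(1, 1) by adding the success and failure counts to the two shape parameters: α = 1+10 = 11, β = 1+2 = 3.
E[θ | data] = 11/(11+3) = 0.7857.

Posterior: Beta(11, 3); mean ≈ 0.7857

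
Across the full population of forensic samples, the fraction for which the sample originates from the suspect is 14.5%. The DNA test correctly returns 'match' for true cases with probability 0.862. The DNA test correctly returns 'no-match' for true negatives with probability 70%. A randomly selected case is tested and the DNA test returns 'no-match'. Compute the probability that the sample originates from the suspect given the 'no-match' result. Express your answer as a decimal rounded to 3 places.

P(H | E) ≈ 0.032

Write H for 'the sample originates from the suspect'. Prior odds H:¬H = 0.145/0.855 = 0.16959. For the 'no-match' outcome, the likelihood ratio is 0.138/0.7 = 0.19714.
Posterior odds = 0.16959 × 0.19714 = 0.033434, so P(H|E) = 0.033434/(1+0.033434) = 0.032.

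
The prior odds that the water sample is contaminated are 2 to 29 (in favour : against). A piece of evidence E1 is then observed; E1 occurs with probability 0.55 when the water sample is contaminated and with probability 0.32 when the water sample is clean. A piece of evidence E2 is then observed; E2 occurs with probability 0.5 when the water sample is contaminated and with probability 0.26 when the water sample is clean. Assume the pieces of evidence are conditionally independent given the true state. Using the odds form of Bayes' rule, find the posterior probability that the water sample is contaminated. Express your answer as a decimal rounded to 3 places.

Prior odds = 2/29 = 0.068966.
Likelihood ratio for E1 = 0.55/0.32 = 1.7188.
Likelihood ratio for E2 = 0.5/0.26 = 1.9231.
Posterior odds = prior odds × LR₁ × LR₂ = 0.22795.
Posterior probability = odds/(1+odds) = 0.22795/1.2280 = 0.186.

Posterior probability ≈ 0.186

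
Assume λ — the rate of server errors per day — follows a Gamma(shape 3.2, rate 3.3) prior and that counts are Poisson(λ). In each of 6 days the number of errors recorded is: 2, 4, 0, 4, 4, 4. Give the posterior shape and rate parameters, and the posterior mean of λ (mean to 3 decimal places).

Posterior: Gamma(shape=21.2, rate=9.3); mean ≈ 2.280

Total count ∑xᵢ = 18 over n = 6 days.
Gamma is conjugate to the Poisson likelihood: posterior is Gamma(shape = 3.2+18 = 21.2, rate = 3.3+6 = 9.3).
Posterior mean = shape/rate = 21.2/9.3 = 2.280.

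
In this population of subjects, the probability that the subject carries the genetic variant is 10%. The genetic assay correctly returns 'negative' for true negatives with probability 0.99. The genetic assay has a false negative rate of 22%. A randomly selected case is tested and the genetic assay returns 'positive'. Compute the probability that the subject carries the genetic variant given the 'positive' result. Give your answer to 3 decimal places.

P(H | E) ≈ 0.897

Let H be the event that the subject carries the genetic variant. P(H) = 0.1, so P(¬H) = 0.9. With E the 'positive' result, P(E|H) = 0.78 and P(E|¬H) = 0.01.
P(E) = 0.78·0.1 + 0.01·0.9 = 0.078000 + 0.0090000 = 0.087000.
By Bayes' theorem, P(H|E) = 0.078000 / 0.087000 = 0.897.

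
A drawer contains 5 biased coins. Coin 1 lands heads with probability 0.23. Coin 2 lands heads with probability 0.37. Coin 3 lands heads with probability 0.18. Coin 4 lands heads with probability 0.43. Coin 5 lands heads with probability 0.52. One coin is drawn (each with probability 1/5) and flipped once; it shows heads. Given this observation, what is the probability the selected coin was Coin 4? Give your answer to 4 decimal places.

P(heads|C1) = 0.23; P(heads|C2) = 0.37; P(heads|C3) = 0.18; P(heads|C4) = 0.43; P(heads|C5) = 0.52.
Prior × likelihood for each source: 0.2·0.23=0.04600, 0.2·0.37=0.07400, 0.2·0.18=0.03600, 0.2·0.43=0.08600, 0.2·0.52=0.1040. Summing gives P(heads) = 0.34600.
P(Coin 4 | heads) = 0.08600 / 0.34600 = 0.2486.

Posterior probability ≈ 0.2486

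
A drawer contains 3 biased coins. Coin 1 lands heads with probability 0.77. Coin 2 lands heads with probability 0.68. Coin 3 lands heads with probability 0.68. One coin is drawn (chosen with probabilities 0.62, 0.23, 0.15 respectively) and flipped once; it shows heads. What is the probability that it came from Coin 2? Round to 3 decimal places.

Tabulate prior·likelihood by source: [1] prior 0.62, lik 0.77, product 0.4774; [2] prior 0.23, lik 0.68, product 0.1564; [3] prior 0.15, lik 0.68, product 0.1020.
Normalizing constant = 0.73580; the posterior for Coin 2 is its product over the sum, 0.1564/0.73580 = 0.213.

Posterior probability ≈ 0.213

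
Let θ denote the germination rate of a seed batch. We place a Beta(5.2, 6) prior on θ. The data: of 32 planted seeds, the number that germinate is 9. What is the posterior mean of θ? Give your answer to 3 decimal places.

Posterior mean ≈ 0.329

The binomial likelihood is conjugate to the Beta prior: with 9 successes and 23 failures, the posterior is Beta(5.2+9, 6+23) = Beta(14.2, 29).
E[θ | data] = 14.2/(14.2+29) = 0.329.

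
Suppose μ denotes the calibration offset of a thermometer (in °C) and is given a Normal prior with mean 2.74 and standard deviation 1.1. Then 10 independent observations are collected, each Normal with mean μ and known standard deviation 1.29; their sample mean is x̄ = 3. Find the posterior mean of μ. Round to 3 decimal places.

Posterior mean ≈ 2.969

With known σ, the Normal prior is conjugate. Weight on the data is w = (n/σ²)/(n/σ² + 1/τ₀²) = 6.00925/(6.00925+0.826446) = 0.87910.
Posterior mean = w·x̄ + (1−w)·μ₀ = 0.87910·3 + 0.12090·2.74 = 2.969.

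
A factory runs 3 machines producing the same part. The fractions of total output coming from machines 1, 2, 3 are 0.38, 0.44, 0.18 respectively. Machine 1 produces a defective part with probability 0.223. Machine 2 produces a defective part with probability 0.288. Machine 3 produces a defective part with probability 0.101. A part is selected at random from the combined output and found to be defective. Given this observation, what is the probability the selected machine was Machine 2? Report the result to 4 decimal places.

Posterior probability ≈ 0.5518

Tabulate prior·likelihood by source: [1] prior 0.38, lik 0.223, product 0.08474; [2] prior 0.44, lik 0.288, product 0.1267; [3] prior 0.18, lik 0.101, product 0.01818.
Normalizing constant = 0.22964; the posterior for Machine 2 is its product over the sum, 0.1267/0.22964 = 0.5518.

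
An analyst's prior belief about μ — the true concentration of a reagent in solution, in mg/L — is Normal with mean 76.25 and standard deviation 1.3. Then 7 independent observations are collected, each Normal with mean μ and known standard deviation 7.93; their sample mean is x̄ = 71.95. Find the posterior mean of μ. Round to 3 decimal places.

With known σ, the Normal prior is conjugate. Weight on the data is w = (n/σ²)/(n/σ² + 1/τ₀²) = 0.111314/(0.111314+0.591716) = 0.15834.
Posterior mean = w·x̄ + (1−w)·μ₀ = 0.15834·71.95 + 0.84166·76.25 = 75.569.

Posterior mean ≈ 75.569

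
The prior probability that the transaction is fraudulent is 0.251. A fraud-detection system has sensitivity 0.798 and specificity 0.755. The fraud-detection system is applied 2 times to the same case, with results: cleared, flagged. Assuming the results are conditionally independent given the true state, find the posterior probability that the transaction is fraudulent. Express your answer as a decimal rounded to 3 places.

With H the event that the transaction is fraudulent, the joint likelihood of the observed sequence is P(data|H) = 0.202·0.798 = 0.16120 and P(data|¬H) = 0.755·0.245 = 0.18498.
Bayes: P(H|data) = 0.251·0.16120 / (0.251·0.16120 + 0.749·0.18498) = 0.040460/0.17901 = 0.2260.

Posterior P(H) ≈ 0.226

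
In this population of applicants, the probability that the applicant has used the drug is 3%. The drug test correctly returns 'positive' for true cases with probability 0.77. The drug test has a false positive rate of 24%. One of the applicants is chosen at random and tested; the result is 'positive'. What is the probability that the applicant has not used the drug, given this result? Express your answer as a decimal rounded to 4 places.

P(¬H | E) ≈ 0.9097

Let H be the event that the applicant has used the drug. P(H) = 0.03, so P(¬H) = 0.97. With E the 'positive' result, P(E|H) = 0.77 and P(E|¬H) = 0.24.
P(E) = 0.77·0.03 + 0.24·0.97 = 0.023100 + 0.23280 = 0.25590.
By Bayes' theorem, P(H|E) = 0.023100 / 0.25590 = 0.0903. Hence P(¬H|E) = 1 − 0.0903 = 0.9097.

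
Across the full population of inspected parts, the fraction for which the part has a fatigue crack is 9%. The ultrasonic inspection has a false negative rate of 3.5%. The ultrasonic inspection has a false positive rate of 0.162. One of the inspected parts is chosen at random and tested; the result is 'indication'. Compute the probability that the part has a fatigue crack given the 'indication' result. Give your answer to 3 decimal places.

P(H | E) ≈ 0.371

Let H be the event that the part has a fatigue crack. P(H) = 0.09, so P(¬H) = 0.91. With E the 'indication' result, P(E|H) = 0.965 and P(E|¬H) = 0.162.
P(E) = 0.965·0.09 + 0.162·0.91 = 0.086850 + 0.14742 = 0.23427.
By Bayes' theorem, P(H|E) = 0.086850 / 0.23427 = 0.371.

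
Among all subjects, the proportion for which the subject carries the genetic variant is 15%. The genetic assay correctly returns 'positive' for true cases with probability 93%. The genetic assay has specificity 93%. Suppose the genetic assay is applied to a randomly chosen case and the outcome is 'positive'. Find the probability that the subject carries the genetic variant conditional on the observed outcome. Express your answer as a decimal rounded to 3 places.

Write H for 'the subject carries the genetic variant'. Prior odds H:¬H = 0.15/0.85 = 0.17647. For the 'positive' outcome, the likelihood ratio is 0.93/0.07 = 13.286.
Posterior odds = 0.17647 × 13.286 = 2.3445, so P(H|E) = 2.3445/(1+2.3445) = 0.701.

P(H | E) ≈ 0.701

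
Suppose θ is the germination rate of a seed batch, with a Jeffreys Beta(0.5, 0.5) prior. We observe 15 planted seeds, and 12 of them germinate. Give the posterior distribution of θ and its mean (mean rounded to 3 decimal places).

Observing 12 successes and 3 failures updates Beta(0.5, 0.5) by adding the success and failure counts to the two shape parameters: α = 0.5+12 = 12.5, β = 0.5+3 = 3.5.
Posterior mean = α/(α+β) = 12.5/16 = 0.781.

Posterior: Beta(12.5, 3.5); mean ≈ 0.781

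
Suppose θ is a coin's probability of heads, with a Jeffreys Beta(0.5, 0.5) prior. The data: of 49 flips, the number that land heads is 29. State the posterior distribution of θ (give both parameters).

Posterior: Beta(29.5, 20.5)

Observing 29 successes and 20 failures updates Beta(0.5, 0.5) by adding the success and failure counts to the two shape parameters: α = 0.5+29 = 29.5, β = 0.5+20 = 20.5.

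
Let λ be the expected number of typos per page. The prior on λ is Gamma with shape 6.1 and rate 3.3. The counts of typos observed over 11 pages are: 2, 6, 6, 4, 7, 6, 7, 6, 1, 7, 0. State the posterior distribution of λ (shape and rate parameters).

Total count ∑xᵢ = 52 over n = 11 pages.
Gamma is conjugate to the Poisson likelihood: posterior is Gamma(shape = 6.1+52 = 58.1, rate = 3.3+11 = 14.3).

Posterior: Gamma(shape=58.1, rate=14.3)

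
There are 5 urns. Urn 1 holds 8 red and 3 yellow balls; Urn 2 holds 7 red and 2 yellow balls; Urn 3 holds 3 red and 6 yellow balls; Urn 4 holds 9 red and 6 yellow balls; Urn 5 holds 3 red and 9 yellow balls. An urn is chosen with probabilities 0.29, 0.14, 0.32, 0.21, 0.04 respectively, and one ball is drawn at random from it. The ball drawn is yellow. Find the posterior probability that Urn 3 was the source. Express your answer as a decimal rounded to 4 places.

Tabulate prior·likelihood by source: [1] prior 0.29, lik 0.2727, product 0.07909; [2] prior 0.14, lik 0.2222, product 0.03111; [3] prior 0.32, lik 0.6667, product 0.2133; [4] prior 0.21, lik 0.4, product 0.08400; [5] prior 0.04, lik 0.75, product 0.03000.
Normalizing constant = 0.43754; the posterior for Urn 3 is its product over the sum, 0.2133/0.43754 = 0.4876.

Posterior probability ≈ 0.4876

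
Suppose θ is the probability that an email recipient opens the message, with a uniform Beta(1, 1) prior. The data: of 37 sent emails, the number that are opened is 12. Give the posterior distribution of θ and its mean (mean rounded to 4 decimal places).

Observing 12 successes and 25 failures updates Beta(1, 1) by adding the success and failure counts to the two shape parameters: α = 1+12 = 13, β = 1+25 = 26.
Posterior mean = α/(α+β) = 13/39 = 0.3333.

Posterior: Beta(13, 26); mean ≈ 0.3333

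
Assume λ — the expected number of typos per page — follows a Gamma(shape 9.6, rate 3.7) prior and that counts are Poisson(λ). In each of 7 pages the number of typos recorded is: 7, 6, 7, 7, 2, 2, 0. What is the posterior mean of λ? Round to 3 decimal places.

Posterior mean ≈ 3.794

The Poisson likelihood adds the total count to the shape and the number of exposure periods to the rate. Here ∑xᵢ = 31 and n = 7, so shape 9.6→40.6 and rate 3.7→10.7.
E[λ | data] = 40.6/10.7 = 3.794.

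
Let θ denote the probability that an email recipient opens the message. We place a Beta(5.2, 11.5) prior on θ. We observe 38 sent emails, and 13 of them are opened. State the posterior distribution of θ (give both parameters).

Posterior: Beta(18.2, 36.5)

The binomial likelihood is conjugate to the Beta prior: with 13 successes and 25 failures, the posterior is Beta(5.2+13, 11.5+25) = Beta(18.2, 36.5).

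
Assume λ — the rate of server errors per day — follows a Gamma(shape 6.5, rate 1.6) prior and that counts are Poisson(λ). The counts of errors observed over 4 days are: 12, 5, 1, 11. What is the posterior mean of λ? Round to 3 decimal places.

Posterior mean ≈ 6.339

The Poisson likelihood adds the total count to the shape and the number of exposure periods to the rate. Here ∑xᵢ = 29 and n = 4, so shape 6.5→35.5 and rate 1.6→5.6.
Posterior mean = shape/rate = 35.5/5.6 = 6.339.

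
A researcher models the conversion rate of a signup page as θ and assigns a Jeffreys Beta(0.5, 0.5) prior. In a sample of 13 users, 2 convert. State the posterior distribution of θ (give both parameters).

Posterior: Beta(2.5, 11.5)

Observing 2 successes and 11 failures updates Beta(0.5, 0.5) by adding the success and failure counts to the two shape parameters: α = 0.5+2 = 2.5, β = 0.5+11 = 11.5.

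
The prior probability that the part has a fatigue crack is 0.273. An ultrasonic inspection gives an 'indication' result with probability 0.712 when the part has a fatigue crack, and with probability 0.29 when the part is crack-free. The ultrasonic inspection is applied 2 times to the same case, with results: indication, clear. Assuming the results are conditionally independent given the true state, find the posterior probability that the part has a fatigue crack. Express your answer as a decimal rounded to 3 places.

Let H be the event that the part has a fatigue crack; start with P(H) = 0.273. P('indication'|H) = 0.712, P('indication'|¬H) = 0.29.
Update on result 1 ('indication'): P(H) ← 0.712·0.2730 / (0.712·0.2730 + 0.29·0.7270) = 0.19438/0.40521 = 0.4797.
Update on result 2 ('clear'): P(H) ← 0.288·0.4797 / (0.288·0.4797 + 0.71·0.5203) = 0.13815/0.50757 = 0.2722.

Posterior P(H) ≈ 0.272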